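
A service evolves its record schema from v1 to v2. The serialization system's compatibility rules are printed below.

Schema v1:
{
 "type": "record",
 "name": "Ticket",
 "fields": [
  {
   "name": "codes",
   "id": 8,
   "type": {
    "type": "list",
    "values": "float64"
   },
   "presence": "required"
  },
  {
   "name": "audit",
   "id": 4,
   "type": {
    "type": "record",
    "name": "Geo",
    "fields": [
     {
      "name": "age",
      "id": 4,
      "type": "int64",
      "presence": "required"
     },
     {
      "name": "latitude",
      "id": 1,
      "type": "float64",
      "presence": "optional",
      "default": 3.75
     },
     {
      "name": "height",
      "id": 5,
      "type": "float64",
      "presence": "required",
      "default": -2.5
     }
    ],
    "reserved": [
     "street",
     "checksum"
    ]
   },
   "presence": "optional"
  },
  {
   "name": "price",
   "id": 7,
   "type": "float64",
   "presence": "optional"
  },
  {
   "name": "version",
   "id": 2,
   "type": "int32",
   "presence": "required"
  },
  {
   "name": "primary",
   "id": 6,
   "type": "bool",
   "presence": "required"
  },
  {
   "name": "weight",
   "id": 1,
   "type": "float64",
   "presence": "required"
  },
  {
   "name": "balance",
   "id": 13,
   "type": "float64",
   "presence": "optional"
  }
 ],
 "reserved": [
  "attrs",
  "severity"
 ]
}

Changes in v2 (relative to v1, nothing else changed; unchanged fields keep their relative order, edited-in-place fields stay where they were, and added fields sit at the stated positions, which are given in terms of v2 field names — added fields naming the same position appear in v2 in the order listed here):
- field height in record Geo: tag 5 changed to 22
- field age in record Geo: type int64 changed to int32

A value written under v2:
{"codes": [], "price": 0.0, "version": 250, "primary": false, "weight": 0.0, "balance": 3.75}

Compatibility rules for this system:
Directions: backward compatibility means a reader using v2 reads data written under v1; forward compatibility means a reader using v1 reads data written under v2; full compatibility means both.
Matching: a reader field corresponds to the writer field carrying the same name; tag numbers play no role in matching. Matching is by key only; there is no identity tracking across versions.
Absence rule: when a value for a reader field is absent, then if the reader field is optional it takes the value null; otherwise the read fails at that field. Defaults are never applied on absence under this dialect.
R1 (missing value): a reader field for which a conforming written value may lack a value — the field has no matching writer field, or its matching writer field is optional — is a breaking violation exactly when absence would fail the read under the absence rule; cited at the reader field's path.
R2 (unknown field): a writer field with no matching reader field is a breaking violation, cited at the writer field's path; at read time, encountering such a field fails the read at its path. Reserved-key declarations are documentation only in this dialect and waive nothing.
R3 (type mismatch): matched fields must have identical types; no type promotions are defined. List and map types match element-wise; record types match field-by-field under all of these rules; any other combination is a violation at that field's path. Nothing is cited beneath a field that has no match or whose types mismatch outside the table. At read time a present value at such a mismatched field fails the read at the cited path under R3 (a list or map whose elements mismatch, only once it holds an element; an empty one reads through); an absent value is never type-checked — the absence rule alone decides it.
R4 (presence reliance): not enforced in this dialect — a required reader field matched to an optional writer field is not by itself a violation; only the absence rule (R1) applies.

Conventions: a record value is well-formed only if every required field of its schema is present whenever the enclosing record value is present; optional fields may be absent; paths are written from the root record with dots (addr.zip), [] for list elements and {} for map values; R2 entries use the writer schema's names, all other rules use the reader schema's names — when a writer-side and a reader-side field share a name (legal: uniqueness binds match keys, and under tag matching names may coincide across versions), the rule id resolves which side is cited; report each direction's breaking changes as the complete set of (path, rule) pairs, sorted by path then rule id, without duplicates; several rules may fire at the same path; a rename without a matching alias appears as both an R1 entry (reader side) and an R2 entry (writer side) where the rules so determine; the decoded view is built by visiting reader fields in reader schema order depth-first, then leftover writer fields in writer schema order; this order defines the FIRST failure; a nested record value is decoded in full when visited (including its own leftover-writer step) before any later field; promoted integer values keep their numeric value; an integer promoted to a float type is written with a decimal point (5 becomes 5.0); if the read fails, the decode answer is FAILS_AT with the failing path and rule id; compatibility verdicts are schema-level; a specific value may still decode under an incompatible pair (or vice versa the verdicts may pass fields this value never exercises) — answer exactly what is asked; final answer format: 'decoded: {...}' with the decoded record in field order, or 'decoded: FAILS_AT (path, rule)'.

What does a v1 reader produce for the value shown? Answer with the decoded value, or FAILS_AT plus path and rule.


the writer's type comes first in each Ticket pair
migrating the Ticket value to v1:
  codes := []
  audit := null (not supplied -> null)
  price := 0.0
  version := 250
  primary := false
  weight := 0.0
  balance := 3.75
  => decoded: {"codes": [], "audit": null, "price": 0.0, "version": 250, "primary": false, "weight": 0.0, "balance": 3.75}
diffs on Ticket not affecting the asked answer:
  field height in record Geo: tag 5 changed to 22 -> no rule fires on it and the decoded Ticket view is identical with or without it
  field age in record Geo: type int64 changed to int32 -> schema-level compatibility only; this Ticket value's decode is unchanged

decoded: {"codes": [], "audit": null, "price": 0.0, "version": 250, "primary": false, "weight": 0.0, "balance": 3.75}


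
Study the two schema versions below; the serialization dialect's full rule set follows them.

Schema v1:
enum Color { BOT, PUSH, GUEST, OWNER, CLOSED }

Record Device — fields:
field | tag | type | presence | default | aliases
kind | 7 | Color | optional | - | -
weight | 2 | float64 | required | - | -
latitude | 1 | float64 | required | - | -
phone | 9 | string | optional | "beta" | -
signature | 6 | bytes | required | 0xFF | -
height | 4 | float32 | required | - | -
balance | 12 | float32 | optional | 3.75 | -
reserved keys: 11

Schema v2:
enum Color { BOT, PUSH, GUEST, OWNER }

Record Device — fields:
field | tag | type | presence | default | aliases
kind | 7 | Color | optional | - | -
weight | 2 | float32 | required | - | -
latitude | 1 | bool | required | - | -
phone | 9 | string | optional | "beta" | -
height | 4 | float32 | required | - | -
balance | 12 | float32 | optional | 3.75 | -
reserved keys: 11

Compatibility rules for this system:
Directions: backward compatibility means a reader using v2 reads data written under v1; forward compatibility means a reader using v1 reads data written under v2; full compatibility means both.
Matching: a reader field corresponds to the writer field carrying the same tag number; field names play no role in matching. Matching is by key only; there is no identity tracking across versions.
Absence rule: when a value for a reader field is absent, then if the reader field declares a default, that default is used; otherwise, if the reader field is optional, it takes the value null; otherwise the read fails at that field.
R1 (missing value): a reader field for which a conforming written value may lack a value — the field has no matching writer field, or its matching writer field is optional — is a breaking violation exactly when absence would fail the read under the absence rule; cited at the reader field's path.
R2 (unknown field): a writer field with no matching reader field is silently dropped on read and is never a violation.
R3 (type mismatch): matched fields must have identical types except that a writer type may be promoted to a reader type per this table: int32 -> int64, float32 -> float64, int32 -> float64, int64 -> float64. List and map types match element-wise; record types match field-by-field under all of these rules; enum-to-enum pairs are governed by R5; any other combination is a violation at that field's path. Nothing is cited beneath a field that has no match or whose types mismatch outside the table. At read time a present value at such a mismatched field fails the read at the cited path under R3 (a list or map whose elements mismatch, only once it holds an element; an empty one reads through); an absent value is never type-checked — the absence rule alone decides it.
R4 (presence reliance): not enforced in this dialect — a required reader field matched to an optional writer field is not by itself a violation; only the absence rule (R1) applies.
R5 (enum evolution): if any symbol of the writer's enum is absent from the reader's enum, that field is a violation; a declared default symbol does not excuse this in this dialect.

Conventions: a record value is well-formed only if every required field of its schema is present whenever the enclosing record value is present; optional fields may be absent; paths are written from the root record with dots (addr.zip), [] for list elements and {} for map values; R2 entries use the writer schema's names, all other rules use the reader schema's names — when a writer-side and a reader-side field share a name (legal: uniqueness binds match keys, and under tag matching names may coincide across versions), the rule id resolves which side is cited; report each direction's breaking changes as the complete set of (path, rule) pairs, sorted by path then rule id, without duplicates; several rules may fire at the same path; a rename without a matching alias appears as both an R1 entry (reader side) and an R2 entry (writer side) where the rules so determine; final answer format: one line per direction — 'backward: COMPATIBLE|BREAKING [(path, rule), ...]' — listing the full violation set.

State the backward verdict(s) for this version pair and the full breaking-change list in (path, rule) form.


arrows below run writer -> reader for Device
backward for Device (reader v2, writer v1):
  Color -> Color, writer optional: kind aligns to kind
  float64 -> float32, writer required: weight aligns to weight
  float64 -> bool, writer required: latitude aligns to latitude
  string -> string, writer optional: phone aligns to phone
  float32 -> float32, writer required: height aligns to height
  float32 -> float32, writer optional: balance aligns to balance
  writer field signature has no reader counterpart
  breaking: (kind, R5)
  breaking: (latitude, R3)
  breaking: (weight, R3)
  backward on Device therefore BREAKING (3)
remaining Device differences; none change what is asked:
  removed field signature from record Device -> inert for the asked Device verdict: nothing fires

backward: BREAKING [(kind, R5), (latitude, R3), (weight, R3)]


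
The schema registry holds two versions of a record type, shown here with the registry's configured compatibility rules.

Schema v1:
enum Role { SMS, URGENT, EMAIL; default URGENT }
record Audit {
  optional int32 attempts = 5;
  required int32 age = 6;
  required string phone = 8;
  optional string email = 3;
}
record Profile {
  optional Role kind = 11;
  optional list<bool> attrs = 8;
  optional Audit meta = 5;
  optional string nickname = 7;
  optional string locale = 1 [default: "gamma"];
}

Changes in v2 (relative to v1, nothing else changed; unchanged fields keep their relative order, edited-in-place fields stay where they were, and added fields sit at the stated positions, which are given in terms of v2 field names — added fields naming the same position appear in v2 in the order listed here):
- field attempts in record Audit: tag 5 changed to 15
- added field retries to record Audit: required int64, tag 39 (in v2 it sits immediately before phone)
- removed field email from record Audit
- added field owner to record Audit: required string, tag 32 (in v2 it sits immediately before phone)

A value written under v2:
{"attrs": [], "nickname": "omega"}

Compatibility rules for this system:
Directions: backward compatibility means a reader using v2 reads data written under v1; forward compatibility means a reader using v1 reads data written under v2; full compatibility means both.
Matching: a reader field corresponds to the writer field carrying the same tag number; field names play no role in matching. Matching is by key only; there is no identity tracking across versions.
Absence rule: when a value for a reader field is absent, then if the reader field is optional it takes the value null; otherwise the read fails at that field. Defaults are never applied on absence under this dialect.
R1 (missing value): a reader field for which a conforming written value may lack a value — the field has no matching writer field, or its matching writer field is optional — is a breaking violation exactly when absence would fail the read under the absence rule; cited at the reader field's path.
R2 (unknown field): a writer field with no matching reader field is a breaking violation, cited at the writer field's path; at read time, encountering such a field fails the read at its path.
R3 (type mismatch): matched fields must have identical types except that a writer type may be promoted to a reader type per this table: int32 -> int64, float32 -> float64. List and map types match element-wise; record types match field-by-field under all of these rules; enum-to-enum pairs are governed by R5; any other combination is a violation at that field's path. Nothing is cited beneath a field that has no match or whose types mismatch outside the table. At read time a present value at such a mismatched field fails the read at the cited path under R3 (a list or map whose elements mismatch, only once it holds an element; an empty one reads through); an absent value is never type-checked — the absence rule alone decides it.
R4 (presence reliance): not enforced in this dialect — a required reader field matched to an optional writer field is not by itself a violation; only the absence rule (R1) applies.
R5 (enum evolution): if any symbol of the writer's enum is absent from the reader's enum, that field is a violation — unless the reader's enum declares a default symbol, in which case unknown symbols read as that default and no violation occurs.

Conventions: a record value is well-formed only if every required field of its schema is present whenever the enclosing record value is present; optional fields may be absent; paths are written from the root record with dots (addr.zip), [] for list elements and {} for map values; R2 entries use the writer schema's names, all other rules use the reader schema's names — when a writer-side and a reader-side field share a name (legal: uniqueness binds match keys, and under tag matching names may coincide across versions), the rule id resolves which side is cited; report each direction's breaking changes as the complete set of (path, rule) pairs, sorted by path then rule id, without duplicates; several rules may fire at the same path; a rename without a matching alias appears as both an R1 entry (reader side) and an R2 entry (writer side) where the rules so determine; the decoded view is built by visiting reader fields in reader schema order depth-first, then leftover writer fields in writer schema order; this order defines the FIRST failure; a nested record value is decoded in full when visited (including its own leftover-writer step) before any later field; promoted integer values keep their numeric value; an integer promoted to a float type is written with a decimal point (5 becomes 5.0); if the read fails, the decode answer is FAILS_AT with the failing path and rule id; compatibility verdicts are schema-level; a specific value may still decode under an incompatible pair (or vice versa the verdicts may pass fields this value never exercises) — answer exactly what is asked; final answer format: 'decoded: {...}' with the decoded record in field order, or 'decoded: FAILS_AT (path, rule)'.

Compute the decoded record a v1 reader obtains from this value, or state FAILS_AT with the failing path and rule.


decoded: {"kind": null, "attrs": [], "meta": null, "nickname": "omega", "locale": null}

the writer's type comes first in each Profile pair
decoding the Profile value with the v1 reader:
  kind := null (absent, optional -> null)
  attrs := []
  meta := null (absent, optional -> null)
  nickname := "omega"
  locale := null (absent, optional -> null)
  => decoded: {"kind": null, "attrs": [], "meta": null, "nickname": "omega", "locale": null}
ruling out the remaining Profile differences:
  field attempts in record Audit: tag 5 changed to 15 -> shifts the Profile verdicts, not this decode
  added field retries to record Audit: required int64, tag 39 (in v2 it sits immediately before phone) -> shifts the Profile verdicts, not this decode
  removed field email from record Audit -> shifts the Profile verdicts, not this decode
  added field owner to record Audit: required string, tag 32 (in v2 it sits immediately before phone) -> shifts the Profile verdicts, not this decode


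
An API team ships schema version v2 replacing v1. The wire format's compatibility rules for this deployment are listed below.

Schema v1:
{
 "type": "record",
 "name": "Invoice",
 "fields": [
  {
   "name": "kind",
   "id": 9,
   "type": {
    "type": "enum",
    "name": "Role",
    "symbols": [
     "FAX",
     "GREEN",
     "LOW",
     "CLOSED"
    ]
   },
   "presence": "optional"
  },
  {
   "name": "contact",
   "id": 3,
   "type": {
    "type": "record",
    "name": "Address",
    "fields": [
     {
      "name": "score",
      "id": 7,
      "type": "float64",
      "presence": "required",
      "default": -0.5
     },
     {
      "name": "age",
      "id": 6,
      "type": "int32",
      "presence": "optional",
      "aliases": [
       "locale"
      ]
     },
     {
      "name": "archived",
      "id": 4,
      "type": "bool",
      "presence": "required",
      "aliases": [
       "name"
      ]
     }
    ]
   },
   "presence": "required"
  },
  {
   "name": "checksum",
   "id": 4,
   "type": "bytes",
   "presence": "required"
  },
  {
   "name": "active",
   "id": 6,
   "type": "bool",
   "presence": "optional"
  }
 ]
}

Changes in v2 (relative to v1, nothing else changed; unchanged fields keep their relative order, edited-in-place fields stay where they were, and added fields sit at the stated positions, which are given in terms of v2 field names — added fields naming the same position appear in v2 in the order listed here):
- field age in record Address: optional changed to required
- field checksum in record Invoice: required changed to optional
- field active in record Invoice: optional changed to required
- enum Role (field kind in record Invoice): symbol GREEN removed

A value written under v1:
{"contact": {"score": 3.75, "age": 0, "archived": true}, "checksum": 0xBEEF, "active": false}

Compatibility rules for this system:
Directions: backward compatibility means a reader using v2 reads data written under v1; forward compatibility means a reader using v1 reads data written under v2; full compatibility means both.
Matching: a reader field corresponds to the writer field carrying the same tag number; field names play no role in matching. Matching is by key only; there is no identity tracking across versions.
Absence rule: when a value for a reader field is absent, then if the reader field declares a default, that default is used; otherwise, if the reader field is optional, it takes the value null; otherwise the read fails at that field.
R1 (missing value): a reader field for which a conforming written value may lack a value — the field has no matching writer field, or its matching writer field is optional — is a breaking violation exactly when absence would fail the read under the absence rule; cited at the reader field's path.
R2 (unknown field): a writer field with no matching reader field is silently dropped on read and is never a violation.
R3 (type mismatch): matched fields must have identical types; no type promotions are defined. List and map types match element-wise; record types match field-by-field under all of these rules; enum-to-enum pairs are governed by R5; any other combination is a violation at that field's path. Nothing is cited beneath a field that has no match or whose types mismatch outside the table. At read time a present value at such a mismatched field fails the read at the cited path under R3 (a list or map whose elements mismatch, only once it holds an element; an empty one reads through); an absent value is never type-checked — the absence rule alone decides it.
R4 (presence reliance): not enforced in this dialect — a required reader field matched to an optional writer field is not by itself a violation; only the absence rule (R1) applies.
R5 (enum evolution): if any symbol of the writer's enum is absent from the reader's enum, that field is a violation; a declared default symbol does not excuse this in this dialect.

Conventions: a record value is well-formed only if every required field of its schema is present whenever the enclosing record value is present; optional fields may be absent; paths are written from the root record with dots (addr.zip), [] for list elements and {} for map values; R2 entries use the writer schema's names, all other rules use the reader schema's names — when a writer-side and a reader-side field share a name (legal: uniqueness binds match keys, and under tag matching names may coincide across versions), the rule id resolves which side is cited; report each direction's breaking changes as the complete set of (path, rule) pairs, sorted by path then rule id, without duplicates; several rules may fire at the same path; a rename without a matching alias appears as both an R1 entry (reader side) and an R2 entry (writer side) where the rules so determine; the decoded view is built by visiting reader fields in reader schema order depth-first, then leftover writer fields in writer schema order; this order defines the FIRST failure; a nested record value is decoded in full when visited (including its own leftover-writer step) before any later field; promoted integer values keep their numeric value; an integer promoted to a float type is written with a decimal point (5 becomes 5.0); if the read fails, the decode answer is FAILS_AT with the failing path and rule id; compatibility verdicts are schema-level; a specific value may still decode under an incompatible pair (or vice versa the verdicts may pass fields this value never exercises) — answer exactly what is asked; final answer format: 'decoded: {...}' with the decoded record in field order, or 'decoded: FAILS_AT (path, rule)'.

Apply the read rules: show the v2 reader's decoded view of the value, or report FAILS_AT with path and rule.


arrows below run writer -> reader for Invoice
decoding the Invoice value with the v2 reader:
  kind := null (missing; optional => null)
  contact.score := 3.75
  contact.age := 0
  contact.archived := true
  checksum := 0xBEEF
  active := false
  => decoded: {"kind": null, "contact": {"score": 3.75, "age": 0, "archived": true}, "checksum": 0xBEEF, "active": false}
the other Invoice changes do not affect what is asked:
  field age in record Address: optional changed to required -> a verdict-level change on Invoice — the shown value reads the same
  field checksum in record Invoice: required changed to optional -> a verdict-level change on Invoice — the shown value reads the same
  field active in record Invoice: optional changed to required -> a verdict-level change on Invoice — the shown value reads the same
  enum Role (field kind in record Invoice): symbol GREEN removed -> a verdict-level change on Invoice — the shown value reads the same

decoded: {"kind": null, "contact": {"score": 3.75, "age": 0, "archived": true}, "checksum": 0xBEEF, "active": false}


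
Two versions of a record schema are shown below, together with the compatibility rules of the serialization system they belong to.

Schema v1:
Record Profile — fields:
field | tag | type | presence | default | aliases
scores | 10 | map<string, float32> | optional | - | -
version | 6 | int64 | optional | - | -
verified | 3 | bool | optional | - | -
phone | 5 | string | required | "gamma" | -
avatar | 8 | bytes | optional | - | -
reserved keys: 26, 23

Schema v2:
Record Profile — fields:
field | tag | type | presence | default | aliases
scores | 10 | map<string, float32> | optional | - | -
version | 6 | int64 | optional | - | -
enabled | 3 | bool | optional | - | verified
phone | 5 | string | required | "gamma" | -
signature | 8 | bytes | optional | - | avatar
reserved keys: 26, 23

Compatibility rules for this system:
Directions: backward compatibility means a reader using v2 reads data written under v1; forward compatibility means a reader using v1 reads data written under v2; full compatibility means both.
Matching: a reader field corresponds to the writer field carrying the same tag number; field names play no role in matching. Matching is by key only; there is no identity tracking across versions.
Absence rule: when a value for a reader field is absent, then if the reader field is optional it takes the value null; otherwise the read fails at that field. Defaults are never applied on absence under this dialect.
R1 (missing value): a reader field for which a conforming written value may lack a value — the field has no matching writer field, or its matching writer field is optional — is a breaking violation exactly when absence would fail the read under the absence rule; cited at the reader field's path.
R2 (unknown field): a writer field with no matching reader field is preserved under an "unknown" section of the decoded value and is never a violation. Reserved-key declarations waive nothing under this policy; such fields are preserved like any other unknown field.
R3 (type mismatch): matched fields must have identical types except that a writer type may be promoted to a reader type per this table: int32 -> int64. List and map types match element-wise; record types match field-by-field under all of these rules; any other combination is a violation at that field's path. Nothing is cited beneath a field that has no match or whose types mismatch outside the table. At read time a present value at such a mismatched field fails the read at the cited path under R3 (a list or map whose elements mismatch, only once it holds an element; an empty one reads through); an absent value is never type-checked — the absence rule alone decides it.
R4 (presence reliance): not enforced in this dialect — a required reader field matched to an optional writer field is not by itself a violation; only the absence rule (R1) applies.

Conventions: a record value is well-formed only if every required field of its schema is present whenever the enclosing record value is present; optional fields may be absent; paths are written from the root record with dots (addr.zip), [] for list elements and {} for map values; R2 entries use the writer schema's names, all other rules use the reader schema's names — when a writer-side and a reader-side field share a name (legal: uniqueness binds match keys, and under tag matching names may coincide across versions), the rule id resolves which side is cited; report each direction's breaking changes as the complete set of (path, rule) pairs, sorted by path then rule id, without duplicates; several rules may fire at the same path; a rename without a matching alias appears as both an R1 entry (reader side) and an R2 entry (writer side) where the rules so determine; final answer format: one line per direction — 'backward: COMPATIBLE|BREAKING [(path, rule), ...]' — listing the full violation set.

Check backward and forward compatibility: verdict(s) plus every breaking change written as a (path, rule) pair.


backward: COMPATIBLE []; forward: COMPATIBLE []

arrows below run writer -> reader for Profile
checking backward for Profile: reader v2 against writer v1:
  scores: map<string, float32> -> map<string, float32>, writer optional; from scores
  version: int64 -> int64, writer optional; from version
  enabled: bool -> bool, writer optional; from verified
  phone: string -> string, writer required; from phone
  signature: bytes -> bytes, writer optional; from avatar
  => no violations; backward on Profile: COMPATIBLE
checking forward for Profile: reader v1 against writer v2:
  scores: map<string, float32> -> map<string, float32>, writer optional; from scores
  version: int64 -> int64, writer optional; from version
  verified: bool -> bool, writer optional; from enabled
  phone: string -> string, writer required; from phone
  avatar: bytes -> bytes, writer optional; from signature
  => no violations; forward on Profile: COMPATIBLE


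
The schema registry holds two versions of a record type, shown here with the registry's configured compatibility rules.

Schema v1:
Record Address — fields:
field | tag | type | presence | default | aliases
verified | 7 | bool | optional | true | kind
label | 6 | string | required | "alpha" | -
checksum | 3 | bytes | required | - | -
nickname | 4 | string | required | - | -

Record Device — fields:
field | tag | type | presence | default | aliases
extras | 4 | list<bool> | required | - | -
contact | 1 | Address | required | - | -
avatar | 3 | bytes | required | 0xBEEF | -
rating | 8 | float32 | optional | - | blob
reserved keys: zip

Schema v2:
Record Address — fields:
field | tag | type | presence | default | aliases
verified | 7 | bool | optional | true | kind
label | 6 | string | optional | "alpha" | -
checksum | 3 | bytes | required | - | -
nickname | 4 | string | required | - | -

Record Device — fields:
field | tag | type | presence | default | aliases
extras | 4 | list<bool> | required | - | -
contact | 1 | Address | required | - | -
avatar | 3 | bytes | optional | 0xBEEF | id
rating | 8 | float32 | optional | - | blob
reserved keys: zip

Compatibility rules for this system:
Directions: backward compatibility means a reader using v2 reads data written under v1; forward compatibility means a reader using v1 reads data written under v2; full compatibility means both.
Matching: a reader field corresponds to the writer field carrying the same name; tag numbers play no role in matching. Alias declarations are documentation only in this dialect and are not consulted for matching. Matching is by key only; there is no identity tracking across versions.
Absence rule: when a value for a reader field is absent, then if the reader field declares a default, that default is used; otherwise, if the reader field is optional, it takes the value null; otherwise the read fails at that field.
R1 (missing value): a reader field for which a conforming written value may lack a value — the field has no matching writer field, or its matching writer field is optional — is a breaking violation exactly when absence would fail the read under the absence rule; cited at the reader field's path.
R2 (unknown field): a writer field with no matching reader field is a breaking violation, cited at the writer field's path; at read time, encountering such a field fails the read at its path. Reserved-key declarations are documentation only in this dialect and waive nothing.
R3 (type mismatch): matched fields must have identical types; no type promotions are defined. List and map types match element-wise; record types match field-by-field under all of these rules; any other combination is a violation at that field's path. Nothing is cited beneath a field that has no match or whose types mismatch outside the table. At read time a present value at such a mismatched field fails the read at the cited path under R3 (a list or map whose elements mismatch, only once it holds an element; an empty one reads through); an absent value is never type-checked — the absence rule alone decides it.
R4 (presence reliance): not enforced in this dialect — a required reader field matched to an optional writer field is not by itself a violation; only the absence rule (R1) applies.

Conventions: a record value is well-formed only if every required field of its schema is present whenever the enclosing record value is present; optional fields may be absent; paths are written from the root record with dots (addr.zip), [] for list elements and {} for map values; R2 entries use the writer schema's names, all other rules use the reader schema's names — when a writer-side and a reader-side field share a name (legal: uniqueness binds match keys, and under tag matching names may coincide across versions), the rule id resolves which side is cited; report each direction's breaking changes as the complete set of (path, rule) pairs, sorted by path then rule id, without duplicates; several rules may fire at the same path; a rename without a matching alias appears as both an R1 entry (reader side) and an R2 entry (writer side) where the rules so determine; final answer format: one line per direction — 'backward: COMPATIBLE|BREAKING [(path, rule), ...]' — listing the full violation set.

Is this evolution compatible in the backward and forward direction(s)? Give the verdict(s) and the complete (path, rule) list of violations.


the writer's type comes first in each Device pair
backward pass over Device, reader schema v2, writer schema v1:
  extras: paired with writer extras (list<bool> -> list<bool>; writer required)
  contact: paired with writer contact (Address -> Address; writer required)
  avatar: paired with writer avatar (bytes -> bytes; writer required)
  rating: paired with writer rating (float32 -> float32; writer optional)
  contact.verified: paired with writer contact.verified (bool -> bool; writer optional)
  contact.label: paired with writer contact.label (string -> string; writer required)
  contact.checksum: paired with writer contact.checksum (bytes -> bytes; writer required)
  contact.nickname: paired with writer contact.nickname (string -> string; writer required)
  => backward verdict for Device: COMPATIBLE, no violations
forward pass over Device, reader schema v1, writer schema v2:
  extras: paired with writer extras (list<bool> -> list<bool>; writer required)
  contact: paired with writer contact (Address -> Address; writer required)
  avatar: paired with writer avatar (bytes -> bytes; writer optional)
  rating: paired with writer rating (float32 -> float32; writer optional)
  contact.verified: paired with writer contact.verified (bool -> bool; writer optional)
  contact.label: paired with writer contact.label (string -> string; writer optional)
  contact.checksum: paired with writer contact.checksum (bytes -> bytes; writer required)
  contact.nickname: paired with writer contact.nickname (string -> string; writer required)
  => forward verdict for Device: COMPATIBLE, no violations

backward: COMPATIBLE []; forward: COMPATIBLE []


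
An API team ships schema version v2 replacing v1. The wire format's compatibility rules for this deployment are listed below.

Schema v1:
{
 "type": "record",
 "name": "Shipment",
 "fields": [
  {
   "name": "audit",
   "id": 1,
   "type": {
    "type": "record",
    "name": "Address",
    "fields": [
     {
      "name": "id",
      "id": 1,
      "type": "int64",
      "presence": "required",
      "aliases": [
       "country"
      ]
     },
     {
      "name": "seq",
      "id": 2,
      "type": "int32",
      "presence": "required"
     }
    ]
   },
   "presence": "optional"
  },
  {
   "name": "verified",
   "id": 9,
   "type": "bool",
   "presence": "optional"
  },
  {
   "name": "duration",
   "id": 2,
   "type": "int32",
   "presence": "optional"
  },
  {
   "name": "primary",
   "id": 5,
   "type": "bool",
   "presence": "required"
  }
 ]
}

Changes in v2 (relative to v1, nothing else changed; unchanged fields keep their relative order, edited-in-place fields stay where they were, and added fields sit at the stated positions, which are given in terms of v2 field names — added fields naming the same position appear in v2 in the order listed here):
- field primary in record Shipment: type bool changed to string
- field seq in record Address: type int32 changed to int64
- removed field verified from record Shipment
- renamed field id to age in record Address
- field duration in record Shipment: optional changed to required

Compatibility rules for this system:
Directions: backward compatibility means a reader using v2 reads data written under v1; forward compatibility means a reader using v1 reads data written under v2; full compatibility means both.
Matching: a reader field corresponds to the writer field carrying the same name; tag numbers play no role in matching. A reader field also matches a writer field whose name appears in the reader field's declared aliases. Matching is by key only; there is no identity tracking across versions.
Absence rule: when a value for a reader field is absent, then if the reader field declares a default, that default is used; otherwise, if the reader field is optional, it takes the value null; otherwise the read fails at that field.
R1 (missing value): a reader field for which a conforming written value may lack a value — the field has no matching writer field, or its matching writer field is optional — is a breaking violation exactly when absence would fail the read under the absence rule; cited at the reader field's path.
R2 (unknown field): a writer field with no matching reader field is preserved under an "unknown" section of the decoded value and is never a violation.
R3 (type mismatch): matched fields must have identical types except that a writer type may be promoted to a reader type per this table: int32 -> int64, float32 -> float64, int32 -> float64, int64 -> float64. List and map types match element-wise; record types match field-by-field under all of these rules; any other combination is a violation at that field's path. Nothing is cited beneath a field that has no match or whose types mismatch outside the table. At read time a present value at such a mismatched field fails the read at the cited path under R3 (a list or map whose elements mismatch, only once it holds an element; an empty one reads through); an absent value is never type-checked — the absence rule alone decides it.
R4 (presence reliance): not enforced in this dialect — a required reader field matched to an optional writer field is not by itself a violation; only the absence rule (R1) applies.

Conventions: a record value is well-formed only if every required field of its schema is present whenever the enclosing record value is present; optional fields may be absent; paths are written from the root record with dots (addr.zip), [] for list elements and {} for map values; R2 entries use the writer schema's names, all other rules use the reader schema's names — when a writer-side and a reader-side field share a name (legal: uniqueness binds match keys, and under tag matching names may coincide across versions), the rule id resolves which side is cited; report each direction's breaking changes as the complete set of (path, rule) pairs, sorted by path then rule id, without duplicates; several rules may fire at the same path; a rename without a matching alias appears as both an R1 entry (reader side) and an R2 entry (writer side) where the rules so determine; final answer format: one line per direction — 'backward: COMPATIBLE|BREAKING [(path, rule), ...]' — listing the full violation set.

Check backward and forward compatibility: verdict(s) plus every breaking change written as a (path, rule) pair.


in Shipment below, arrows point writer -> reader
backward analysis of Shipment with v2 as reader and v1 as writer:
  audit <- audit (Address -> Address, writer optional)
  duration <- duration (int32 -> int32, writer optional)
  primary <- primary (bool -> string, writer required)
  writer verified: unknown to reader
  audit.age: no writer-side match
  audit.seq <- audit.seq (int32 -> int64, writer required)
  writer audit.id: unknown to reader
  breaking: (audit.age, R1)
  breaking: (duration, R1)
  breaking: (primary, R3)
  backward on Shipment therefore BREAKING (3)
forward analysis of Shipment with v1 as reader and v2 as writer:
  audit <- audit (Address -> Address, writer optional)
  verified: no writer-side match
  duration <- duration (int32 -> int32, writer required)
  primary <- primary (string -> bool, writer required)
  audit.id: no writer-side match
  audit.seq <- audit.seq (int64 -> int32, writer required)
  writer audit.age: unknown to reader
  breaking: (audit.id, R1)
  breaking: (audit.seq, R3)
  breaking: (primary, R3)
  forward on Shipment therefore BREAKING (3)

backward: BREAKING [(audit.age, R1), (duration, R1), (primary, R3)]; forward: BREAKING [(audit.id, R1), (audit.seq, R3), (primary, R3)]
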